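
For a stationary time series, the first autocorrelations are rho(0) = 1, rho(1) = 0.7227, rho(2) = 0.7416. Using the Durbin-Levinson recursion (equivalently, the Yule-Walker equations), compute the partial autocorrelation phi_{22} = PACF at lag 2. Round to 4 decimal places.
\phi_{22} = 0.4591

The PACF at lag k is phi_{kk}, the last component of the solution
to the Yule-Walker system G_k phi = r_k where
  (G_k)_{ij} = rho(|i - j|), (r_k)_i = rho(i), i,j = 1..k.
Equivalently, Durbin-Levinson gives phi_{kk} iteratively:
  phi_{11} = rho(1)
  phi_{kk} = [rho(k) - sum_{j=1..k-1} phi_{k-1,j} rho(k-j)]
            / [1 - sum_{j=1..k-1} phi_{k-1,j} rho(j)],
  phi_{k,j} = phi_{k-1,j} - phi_{kk} phi_{k-1,k-j},  j = 1..k-1.
Step k = 1:
  phi_11 = rho(1) = 0.7227.
Step k = 2:
  phi_22 = [rho(2) - phi_11 rho(1)] / [1 - phi_11 rho(1)] = [0.7416 - (0.7227)(0.7227)] / [1 - (0.7227)(0.7227)]
         = 0.21930471 / 0.47770471 = 0.4591.
Therefore phi_{22} = 0.4591.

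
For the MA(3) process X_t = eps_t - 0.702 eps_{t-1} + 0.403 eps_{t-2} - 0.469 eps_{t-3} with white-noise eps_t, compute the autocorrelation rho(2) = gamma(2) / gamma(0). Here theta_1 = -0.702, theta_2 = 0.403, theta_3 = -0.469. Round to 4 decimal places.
\rho(2) = 0.3905

For an MA(q) process with theta_0 = 1, the autocovariance is
  gamma(k) = sigma^2 * sum_{i=0..q-k} theta_i * theta_{i+k},
and rho(k) = gamma(k) / gamma(0). Sigma^2 cancels.
  numerator   = (1)*(0.403) + (-0.702)*(-0.469) = 0.732238.
  denominator = (1)^2 + (-0.702)^2 + (0.403)^2 + (-0.469)^2 = 1.875174.
  rho(2) = 0.732238 / 1.875174 = 0.3905.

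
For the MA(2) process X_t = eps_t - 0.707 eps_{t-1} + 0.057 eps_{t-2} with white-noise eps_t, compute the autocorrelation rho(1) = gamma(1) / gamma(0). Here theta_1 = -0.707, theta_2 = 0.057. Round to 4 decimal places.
\rho(1) = -0.4972

For an MA(q) process with theta_0 = 1, the autocovariance is
  gamma(k) = sigma^2 * sum_{i=0..q-k} theta_i * theta_{i+k},
and rho(k) = gamma(k) / gamma(0). Sigma^2 cancels.
  numerator   = (1)*(-0.707) + (-0.707)*(0.057) = -0.747299.
  denominator = (1)^2 + (-0.707)^2 + (0.057)^2 = 1.503098.
  rho(1) = -0.747299 / 1.503098 = -0.4972.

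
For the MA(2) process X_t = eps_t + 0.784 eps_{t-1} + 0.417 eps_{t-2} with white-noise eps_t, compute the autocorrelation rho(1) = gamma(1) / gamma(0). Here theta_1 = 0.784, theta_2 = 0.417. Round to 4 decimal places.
\rho(1) = 0.6211

For an MA(q) process with theta_0 = 1, the autocovariance is
  gamma(k) = sigma^2 * sum_{i=0..q-k} theta_i * theta_{i+k},
and rho(k) = gamma(k) / gamma(0). Sigma^2 cancels.
  numerator   = (1)*(0.784) + (0.784)*(0.417) = 1.110928.
  denominator = (1)^2 + (0.784)^2 + (0.417)^2 = 1.788545.
  rho(1) = 1.110928 / 1.788545 = 0.6211.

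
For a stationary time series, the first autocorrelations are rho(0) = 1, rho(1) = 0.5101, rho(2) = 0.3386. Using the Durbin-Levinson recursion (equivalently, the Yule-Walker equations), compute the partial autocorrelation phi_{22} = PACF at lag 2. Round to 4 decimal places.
\phi_{22} = 0.1060

The PACF at lag k is phi_{kk}, the last component of the solution
to the Yule-Walker system G_k phi = r_k where
  (G_k)_{ij} = rho(|i - j|), (r_k)_i = rho(i), i,j = 1..k.
Equivalently, Durbin-Levinson gives phi_{kk} iteratively:
  phi_{11} = rho(1)
  phi_{kk} = [rho(k) - sum_{j=1..k-1} phi_{k-1,j} rho(k-j)]
            / [1 - sum_{j=1..k-1} phi_{k-1,j} rho(j)],
  phi_{k,j} = phi_{k-1,j} - phi_{kk} phi_{k-1,k-j},  j = 1..k-1.
Step k = 1:
  phi_11 = rho(1) = 0.5101.
Step k = 2:
  phi_22 = [rho(2) - phi_11 rho(1)] / [1 - phi_11 rho(1)] = [0.3386 - (0.5101)(0.5101)] / [1 - (0.5101)(0.5101)]
         = 0.07839799 / 0.73979799 = 0.106.
Therefore phi_{22} = 0.1060.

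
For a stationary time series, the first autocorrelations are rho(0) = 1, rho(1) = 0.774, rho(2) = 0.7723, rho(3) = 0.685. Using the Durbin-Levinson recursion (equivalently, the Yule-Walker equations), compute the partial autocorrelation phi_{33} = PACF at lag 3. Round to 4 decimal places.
\phi_{33} = 0.0340

The PACF at lag k is phi_{kk}, the last component of the solution
to the Yule-Walker system G_k phi = r_k where
  (G_k)_{ij} = rho(|i - j|), (r_k)_i = rho(i), i,j = 1..k.
Equivalently, Durbin-Levinson gives phi_{kk} iteratively:
  phi_{11} = rho(1)
  phi_{kk} = [rho(k) - sum_{j=1..k-1} phi_{k-1,j} rho(k-j)]
            / [1 - sum_{j=1..k-1} phi_{k-1,j} rho(j)],
  phi_{k,j} = phi_{k-1,j} - phi_{kk} phi_{k-1,k-j},  j = 1..k-1.
Step k = 1:
  phi_11 = rho(1) = 0.774.
Step k = 2:
  phi_22 = [rho(2) - phi_11 rho(1)] / [1 - phi_11 rho(1)] = [0.7723 - (0.774)(0.774)] / [1 - (0.774)(0.774)]
         = 0.173224 / 0.400924 = 0.432062.
  Update: phi_21 = phi_11 - phi_22 phi_11 = 0.774 - (0.432062)(0.774) = 0.439584.
Step k = 3:
  phi_33 = [rho(3) - phi_21 rho(2) - phi_22 rho(1)] / [1 - phi_21 rho(1) - phi_22 rho(2)]
    numerator   = 0.685 - (0.439584)(0.7723) - (0.432062)(0.774) = 0.01109329
    denominator = 1 - (0.439584)(0.774) - (0.432062)(0.7723) = 0.3260805
  phi_33 = 0.01109329 / 0.3260805 = 0.034.
Therefore phi_{33} = 0.0340.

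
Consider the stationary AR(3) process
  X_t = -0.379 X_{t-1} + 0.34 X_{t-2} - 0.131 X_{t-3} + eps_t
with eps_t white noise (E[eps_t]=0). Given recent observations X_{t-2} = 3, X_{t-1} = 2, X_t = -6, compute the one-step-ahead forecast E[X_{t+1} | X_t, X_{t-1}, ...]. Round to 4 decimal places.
E[X_{t+1} \mid \mathcal F_t] = 2.5610

For an AR(p) model X_t = c + sum_i phi_i X_{t-i} + eps_t, the
one-step-ahead conditional mean is
  E[X_{t+1} | X_t, ...] = c + sum_i phi_i X_{t+1-i}.
Substitute known values:
  E[X_{t+1} | ...] = (-0.379) * (-6) + (0.34) * (2) + (-0.131) * (3)
                   = 2.5610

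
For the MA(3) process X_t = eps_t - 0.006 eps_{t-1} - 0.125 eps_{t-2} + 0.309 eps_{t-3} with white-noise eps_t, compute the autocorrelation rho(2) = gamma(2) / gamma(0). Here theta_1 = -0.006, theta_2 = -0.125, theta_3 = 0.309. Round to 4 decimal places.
\rho(2) = -0.1142

For an MA(q) process with theta_0 = 1, the autocovariance is
  gamma(k) = sigma^2 * sum_{i=0..q-k} theta_i * theta_{i+k},
and rho(k) = gamma(k) / gamma(0). Sigma^2 cancels.
  numerator   = (1)*(-0.125) + (-0.006)*(0.309) = -0.126854.
  denominator = (1)^2 + (-0.006)^2 + (-0.125)^2 + (0.309)^2 = 1.111142.
  rho(2) = -0.126854 / 1.111142 = -0.1142.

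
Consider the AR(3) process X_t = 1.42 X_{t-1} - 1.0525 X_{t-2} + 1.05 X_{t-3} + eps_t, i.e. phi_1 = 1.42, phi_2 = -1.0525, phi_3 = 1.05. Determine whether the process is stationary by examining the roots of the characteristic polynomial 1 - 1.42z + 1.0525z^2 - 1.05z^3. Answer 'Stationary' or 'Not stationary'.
\text{Not stationary}

The AR(p) characteristic polynomial is P(z) = 1 - 1.42z + 1.0525z^2 - 1.05z^3.
Stationarity requires all roots to lie outside the unit circle, i.e. |z| > 1 for every root.
Degree 3: look for a simple real root z0 first, then factor out (1 - z/z0) and solve the remaining quadratic.
Testing z0 = 0.8: P(0.8) = 1 + (-1.42)(0.8) + (1.0525)(0.8)^2 + (-1.05)(0.8)^3
  = 1 + (-1.136) + (0.6736) + (-0.5376) = 0.  So z_0 = 0.8 is a root, |z_0| = 0.8.
Divide out the factor (1 - 1.25 z) = (1 - z/z0) (since 1/z0 = 1.25):
  P(z) = (1 - 1.25 z)(1 + (-0.17) z + (0.84) z^2)
  [check: z-coef -0.17 - (1.25) = -1.42; z^2-coef 0.84 - (1.25)(-0.17) = 1.0525; z^3-coef -(1.25)(0.84) = -1.05.]
Remaining roots from the quadratic factor 1 + (-0.17) z + (0.84) z^2:
  Set 1 + (-0.17) z + (0.84) z^2 = 0, i.e. a z^2 + b z + c = 0 with a = 0.84, b = -0.17, c = 1.
  Discriminant D = b^2 - 4ac = (-0.17)^2 - 4*(0.84)*1 = 0.0289 - (3.36) = -3.3311.
  D < 0, so the roots are the complex-conjugate pair z = (-b +/- i sqrt(-D)) / (2a) = 0.1012 +/- 1.0864i.
  For a conjugate pair |z|^2 = z * conj(z) = (product of roots) = c/a = 1/(0.84) = 1.190476, so |z| = sqrt(1.190476) = 1.0911 for both roots.
Moduli of all roots: 0.8000, 1.0911, 1.0911.
All moduli strictly greater than 1? No.
Verdict: Not stationary.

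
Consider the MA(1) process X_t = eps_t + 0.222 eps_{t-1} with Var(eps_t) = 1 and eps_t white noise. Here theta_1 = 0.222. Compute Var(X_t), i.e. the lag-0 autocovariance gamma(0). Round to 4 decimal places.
\gamma(0) = 1.0493

For an MA(q) process X_t = eps_t + sum_i theta_i eps_{t-i} with
Var(eps_t) = sigma^2, the variance is
  gamma(0) = sigma^2 * (1 + sum_i theta_i^2).
  sum_i theta_i^2 = (0.222)^2 = 0.049284.
  gamma(0) = 1 * (1 + 0.049284) = 1 * 1.049284 = 1.049284, which rounds to 1.0493.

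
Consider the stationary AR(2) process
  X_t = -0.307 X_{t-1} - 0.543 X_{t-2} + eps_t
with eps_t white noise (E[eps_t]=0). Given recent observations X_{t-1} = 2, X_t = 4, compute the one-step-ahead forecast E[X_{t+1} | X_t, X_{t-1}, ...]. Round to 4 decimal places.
E[X_{t+1} \mid \mathcal F_t] = -2.3140

For an AR(p) model X_t = c + sum_i phi_i X_{t-i} + eps_t, the
one-step-ahead conditional mean is
  E[X_{t+1} | X_t, ...] = c + sum_i phi_i X_{t+1-i}.
Substitute known values:
  E[X_{t+1} | ...] = (-0.307) * (4) + (-0.543) * (2)
                   = -2.3140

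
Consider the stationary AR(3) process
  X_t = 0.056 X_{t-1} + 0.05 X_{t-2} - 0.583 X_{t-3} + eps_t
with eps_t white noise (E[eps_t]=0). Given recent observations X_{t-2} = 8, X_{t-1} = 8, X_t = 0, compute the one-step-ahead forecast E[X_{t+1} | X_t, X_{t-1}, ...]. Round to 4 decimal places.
E[X_{t+1} \mid \mathcal F_t] = -4.2640

For an AR(p) model X_t = c + sum_i phi_i X_{t-i} + eps_t, the
one-step-ahead conditional mean is
  E[X_{t+1} | X_t, ...] = c + sum_i phi_i X_{t+1-i}.
Substitute known values:
  E[X_{t+1} | ...] = (0.056) * (0) + (0.05) * (8) + (-0.583) * (8)
                   = -4.2640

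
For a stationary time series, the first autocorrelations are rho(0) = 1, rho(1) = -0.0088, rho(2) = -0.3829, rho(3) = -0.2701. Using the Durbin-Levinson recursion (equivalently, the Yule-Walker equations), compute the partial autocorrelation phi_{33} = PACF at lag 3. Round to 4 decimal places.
\phi_{33} = -0.3260

The PACF at lag k is phi_{kk}, the last component of the solution
to the Yule-Walker system G_k phi = r_k where
  (G_k)_{ij} = rho(|i - j|), (r_k)_i = rho(i), i,j = 1..k.
Equivalently, Durbin-Levinson gives phi_{kk} iteratively:
  phi_{11} = rho(1)
  phi_{kk} = [rho(k) - sum_{j=1..k-1} phi_{k-1,j} rho(k-j)]
            / [1 - sum_{j=1..k-1} phi_{k-1,j} rho(j)],
  phi_{k,j} = phi_{k-1,j} - phi_{kk} phi_{k-1,k-j},  j = 1..k-1.
Step k = 1:
  phi_11 = rho(1) = -0.0088.
Step k = 2:
  phi_22 = [rho(2) - phi_11 rho(1)] / [1 - phi_11 rho(1)] = [-0.3829 - (-0.0088)(-0.0088)] / [1 - (-0.0088)(-0.0088)]
         = -0.38297744 / 0.99992256 = -0.383007.
  Update: phi_21 = phi_11 - phi_22 phi_11 = -0.0088 - (-0.383007)(-0.0088) = -0.01217.
Step k = 3:
  phi_33 = [rho(3) - phi_21 rho(2) - phi_22 rho(1)] / [1 - phi_21 rho(1) - phi_22 rho(2)]
    numerator   = -0.2701 - (-0.01217)(-0.3829) - (-0.383007)(-0.0088) = -0.27813053
    denominator = 1 - (-0.01217)(-0.0088) - (-0.383007)(-0.3829) = 0.85323948
  phi_33 = -0.27813053 / 0.85323948 = -0.326.
Therefore phi_{33} = -0.3260.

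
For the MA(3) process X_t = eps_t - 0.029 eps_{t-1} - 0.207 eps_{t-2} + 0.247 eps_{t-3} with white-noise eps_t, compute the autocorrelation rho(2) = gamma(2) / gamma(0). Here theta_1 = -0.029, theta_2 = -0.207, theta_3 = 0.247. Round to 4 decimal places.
\rho(2) = -0.1939

For an MA(q) process with theta_0 = 1, the autocovariance is
  gamma(k) = sigma^2 * sum_{i=0..q-k} theta_i * theta_{i+k},
and rho(k) = gamma(k) / gamma(0). Sigma^2 cancels.
  numerator   = (1)*(-0.207) + (-0.029)*(0.247) = -0.214163.
  denominator = (1)^2 + (-0.029)^2 + (-0.207)^2 + (0.247)^2 = 1.104699.
  rho(2) = -0.214163 / 1.104699 = -0.1939.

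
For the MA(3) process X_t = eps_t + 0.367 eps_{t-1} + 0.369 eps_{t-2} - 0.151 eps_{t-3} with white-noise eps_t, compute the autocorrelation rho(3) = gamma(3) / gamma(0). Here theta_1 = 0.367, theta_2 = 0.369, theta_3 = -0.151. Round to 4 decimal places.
\rho(3) = -0.1167

For an MA(q) process with theta_0 = 1, the autocovariance is
  gamma(k) = sigma^2 * sum_{i=0..q-k} theta_i * theta_{i+k},
and rho(k) = gamma(k) / gamma(0). Sigma^2 cancels.
  numerator   = (1)*(-0.151) = -0.151.
  denominator = (1)^2 + (0.367)^2 + (0.369)^2 + (-0.151)^2 = 1.293651.
  rho(3) = -0.151 / 1.293651 = -0.1167.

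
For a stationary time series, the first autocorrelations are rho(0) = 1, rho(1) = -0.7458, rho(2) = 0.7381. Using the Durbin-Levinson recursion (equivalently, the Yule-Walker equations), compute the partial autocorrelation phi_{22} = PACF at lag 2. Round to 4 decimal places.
\phi_{22} = 0.4098

The PACF at lag k is phi_{kk}, the last component of the solution
to the Yule-Walker system G_k phi = r_k where
  (G_k)_{ij} = rho(|i - j|), (r_k)_i = rho(i), i,j = 1..k.
Equivalently, Durbin-Levinson gives phi_{kk} iteratively:
  phi_{11} = rho(1)
  phi_{kk} = [rho(k) - sum_{j=1..k-1} phi_{k-1,j} rho(k-j)]
            / [1 - sum_{j=1..k-1} phi_{k-1,j} rho(j)],
  phi_{k,j} = phi_{k-1,j} - phi_{kk} phi_{k-1,k-j},  j = 1..k-1.
Step k = 1:
  phi_11 = rho(1) = -0.7458.
Step k = 2:
  phi_22 = [rho(2) - phi_11 rho(1)] / [1 - phi_11 rho(1)] = [0.7381 - (-0.7458)(-0.7458)] / [1 - (-0.7458)(-0.7458)]
         = 0.18188236 / 0.44378236 = 0.4098.
Therefore phi_{22} = 0.4098.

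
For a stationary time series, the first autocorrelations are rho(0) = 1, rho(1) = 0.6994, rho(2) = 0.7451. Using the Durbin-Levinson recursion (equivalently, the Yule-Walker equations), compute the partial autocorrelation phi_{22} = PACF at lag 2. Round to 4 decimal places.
\phi_{22} = 0.5010

The PACF at lag k is phi_{kk}, the last component of the solution
to the Yule-Walker system G_k phi = r_k where
  (G_k)_{ij} = rho(|i - j|), (r_k)_i = rho(i), i,j = 1..k.
Equivalently, Durbin-Levinson gives phi_{kk} iteratively:
  phi_{11} = rho(1)
  phi_{kk} = [rho(k) - sum_{j=1..k-1} phi_{k-1,j} rho(k-j)]
            / [1 - sum_{j=1..k-1} phi_{k-1,j} rho(j)],
  phi_{k,j} = phi_{k-1,j} - phi_{kk} phi_{k-1,k-j},  j = 1..k-1.
Step k = 1:
  phi_11 = rho(1) = 0.6994.
Step k = 2:
  phi_22 = [rho(2) - phi_11 rho(1)] / [1 - phi_11 rho(1)] = [0.7451 - (0.6994)(0.6994)] / [1 - (0.6994)(0.6994)]
         = 0.25593964 / 0.51083964 = 0.501.
Therefore phi_{22} = 0.5010.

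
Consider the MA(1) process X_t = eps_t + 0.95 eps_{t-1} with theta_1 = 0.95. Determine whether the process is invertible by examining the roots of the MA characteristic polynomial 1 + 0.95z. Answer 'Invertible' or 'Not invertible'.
\text{Invertible}

The MA(q) characteristic polynomial is P(z) = 1 + 0.95z.
Invertibility requires all roots to lie outside the unit circle, i.e. |z| > 1 for every root.
This is linear in z: 1 + (0.95) z = 0  =>  z = -1/(0.95) = -1.052632,  |z| = 1.052632.
Moduli of all roots: 1.0526.
All moduli strictly greater than 1? Yes.
Verdict: Invertible.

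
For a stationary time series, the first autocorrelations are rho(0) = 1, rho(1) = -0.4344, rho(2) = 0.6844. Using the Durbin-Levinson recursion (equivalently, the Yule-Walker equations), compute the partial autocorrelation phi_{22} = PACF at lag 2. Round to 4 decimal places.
\phi_{22} = 0.6110

The PACF at lag k is phi_{kk}, the last component of the solution
to the Yule-Walker system G_k phi = r_k where
  (G_k)_{ij} = rho(|i - j|), (r_k)_i = rho(i), i,j = 1..k.
Equivalently, Durbin-Levinson gives phi_{kk} iteratively:
  phi_{11} = rho(1)
  phi_{kk} = [rho(k) - sum_{j=1..k-1} phi_{k-1,j} rho(k-j)]
            / [1 - sum_{j=1..k-1} phi_{k-1,j} rho(j)],
  phi_{k,j} = phi_{k-1,j} - phi_{kk} phi_{k-1,k-j},  j = 1..k-1.
Step k = 1:
  phi_11 = rho(1) = -0.4344.
Step k = 2:
  phi_22 = [rho(2) - phi_11 rho(1)] / [1 - phi_11 rho(1)] = [0.6844 - (-0.4344)(-0.4344)] / [1 - (-0.4344)(-0.4344)]
         = 0.49569664 / 0.81129664 = 0.611.
Therefore phi_{22} = 0.6110.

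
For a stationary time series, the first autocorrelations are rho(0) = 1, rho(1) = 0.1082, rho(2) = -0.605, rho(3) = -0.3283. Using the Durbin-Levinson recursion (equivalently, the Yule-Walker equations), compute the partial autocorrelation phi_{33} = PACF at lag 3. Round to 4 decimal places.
\phi_{33} = -0.2560

The PACF at lag k is phi_{kk}, the last component of the solution
to the Yule-Walker system G_k phi = r_k where
  (G_k)_{ij} = rho(|i - j|), (r_k)_i = rho(i), i,j = 1..k.
Equivalently, Durbin-Levinson gives phi_{kk} iteratively:
  phi_{11} = rho(1)
  phi_{kk} = [rho(k) - sum_{j=1..k-1} phi_{k-1,j} rho(k-j)]
            / [1 - sum_{j=1..k-1} phi_{k-1,j} rho(j)],
  phi_{k,j} = phi_{k-1,j} - phi_{kk} phi_{k-1,k-j},  j = 1..k-1.
Step k = 1:
  phi_11 = rho(1) = 0.1082.
Step k = 2:
  phi_22 = [rho(2) - phi_11 rho(1)] / [1 - phi_11 rho(1)] = [-0.605 - (0.1082)(0.1082)] / [1 - (0.1082)(0.1082)]
         = -0.61670724 / 0.98829276 = -0.624013.
  Update: phi_21 = phi_11 - phi_22 phi_11 = 0.1082 - (-0.624013)(0.1082) = 0.175718.
Step k = 3:
  phi_33 = [rho(3) - phi_21 rho(2) - phi_22 rho(1)] / [1 - phi_21 rho(1) - phi_22 rho(2)]
    numerator   = -0.3283 - (0.175718)(-0.605) - (-0.624013)(0.1082) = -0.15447233
    denominator = 1 - (0.175718)(0.1082) - (-0.624013)(-0.605) = 0.60345961
  phi_33 = -0.15447233 / 0.60345961 = -0.256.
Therefore phi_{33} = -0.2560.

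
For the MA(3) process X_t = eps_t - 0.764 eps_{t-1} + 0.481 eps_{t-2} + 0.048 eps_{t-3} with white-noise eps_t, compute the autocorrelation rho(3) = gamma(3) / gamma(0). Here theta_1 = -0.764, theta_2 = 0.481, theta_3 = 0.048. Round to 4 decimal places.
\rho(3) = 0.0264

For an MA(q) process with theta_0 = 1, the autocovariance is
  gamma(k) = sigma^2 * sum_{i=0..q-k} theta_i * theta_{i+k},
and rho(k) = gamma(k) / gamma(0). Sigma^2 cancels.
  numerator   = (1)*(0.048) = 0.048.
  denominator = (1)^2 + (-0.764)^2 + (0.481)^2 + (0.048)^2 = 1.817361.
  rho(3) = 0.048 / 1.817361 = 0.0264.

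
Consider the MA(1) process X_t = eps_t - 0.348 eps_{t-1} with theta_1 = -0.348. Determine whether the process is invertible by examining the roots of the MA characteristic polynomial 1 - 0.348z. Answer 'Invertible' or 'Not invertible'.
\text{Invertible}

The MA(q) characteristic polynomial is P(z) = 1 - 0.348z.
Invertibility requires all roots to lie outside the unit circle, i.e. |z| > 1 for every root.
This is linear in z: 1 + (-0.348) z = 0  =>  z = -1/(-0.348) = 2.873563,  |z| = 2.873563.
Moduli of all roots: 2.8736.
All moduli strictly greater than 1? Yes.
Verdict: Invertible.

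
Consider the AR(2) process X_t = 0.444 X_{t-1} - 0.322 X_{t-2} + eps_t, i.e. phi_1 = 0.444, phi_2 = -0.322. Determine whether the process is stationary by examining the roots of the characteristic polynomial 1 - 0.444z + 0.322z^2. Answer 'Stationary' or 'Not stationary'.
\text{Stationary}

The AR(p) characteristic polynomial is P(z) = 1 - 0.444z + 0.322z^2.
Stationarity requires all roots to lie outside the unit circle, i.e. |z| > 1 for every root.
Set 1 + (-0.444) z + (0.322) z^2 = 0, i.e. a z^2 + b z + c = 0 with a = 0.322, b = -0.444, c = 1.
Discriminant D = b^2 - 4ac = (-0.444)^2 - 4*(0.322)*1 = 0.197136 - (1.288) = -1.090864.
D < 0, so the roots are the complex-conjugate pair z = (-b +/- i sqrt(-D)) / (2a) = 0.6894 +/- 1.6218i.
For a conjugate pair |z|^2 = z * conj(z) = (product of roots) = c/a = 1/(0.322) = 3.10559, so |z| = sqrt(3.10559) = 1.7623 for both roots.
Moduli of all roots: 1.7623, 1.7623.
All moduli strictly greater than 1? Yes.
Verdict: Stationary.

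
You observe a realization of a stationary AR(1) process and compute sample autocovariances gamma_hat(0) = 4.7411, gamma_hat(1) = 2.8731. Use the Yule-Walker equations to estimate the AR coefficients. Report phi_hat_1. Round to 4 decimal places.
\hat\phi_{1} = 0.6060

The Yule-Walker equations for an AR(p) process read, in matrix form,
  Gamma_p phi = r_p,   with   (Gamma_p)_{ij} = gamma(|i - j|),
                       (r_p)_i = gamma(i),   i,j = 1..p.
Substitute the sample gammas (Toeplitz matrix and right-hand side of size 1):
  Gamma_p = [[4.7411]]
  r_p     = [2.8731]
With p = 1 this is the single equation gamma(0) phi_1 = gamma(1):
  phi_hat_1 = gamma(1) / gamma(0) = 2.8731 / 4.7411 = 0.6060.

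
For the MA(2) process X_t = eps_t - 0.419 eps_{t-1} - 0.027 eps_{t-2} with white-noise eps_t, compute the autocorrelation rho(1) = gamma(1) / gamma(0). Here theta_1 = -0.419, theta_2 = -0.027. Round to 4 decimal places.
\rho(1) = -0.3466

For an MA(q) process with theta_0 = 1, the autocovariance is
  gamma(k) = sigma^2 * sum_{i=0..q-k} theta_i * theta_{i+k},
and rho(k) = gamma(k) / gamma(0). Sigma^2 cancels.
  numerator   = (1)*(-0.419) + (-0.419)*(-0.027) = -0.407687.
  denominator = (1)^2 + (-0.419)^2 + (-0.027)^2 = 1.17629.
  rho(1) = -0.407687 / 1.17629 = -0.3466.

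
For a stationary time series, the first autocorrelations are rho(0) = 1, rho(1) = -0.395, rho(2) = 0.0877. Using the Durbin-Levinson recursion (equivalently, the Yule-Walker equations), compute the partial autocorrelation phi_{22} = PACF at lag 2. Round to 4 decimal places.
\phi_{22} = -0.0810

The PACF at lag k is phi_{kk}, the last component of the solution
to the Yule-Walker system G_k phi = r_k where
  (G_k)_{ij} = rho(|i - j|), (r_k)_i = rho(i), i,j = 1..k.
Equivalently, Durbin-Levinson gives phi_{kk} iteratively:
  phi_{11} = rho(1)
  phi_{kk} = [rho(k) - sum_{j=1..k-1} phi_{k-1,j} rho(k-j)]
            / [1 - sum_{j=1..k-1} phi_{k-1,j} rho(j)],
  phi_{k,j} = phi_{k-1,j} - phi_{kk} phi_{k-1,k-j},  j = 1..k-1.
Step k = 1:
  phi_11 = rho(1) = -0.395.
Step k = 2:
  phi_22 = [rho(2) - phi_11 rho(1)] / [1 - phi_11 rho(1)] = [0.0877 - (-0.395)(-0.395)] / [1 - (-0.395)(-0.395)]
         = -0.068325 / 0.843975 = -0.081.
Therefore phi_{22} = -0.0810.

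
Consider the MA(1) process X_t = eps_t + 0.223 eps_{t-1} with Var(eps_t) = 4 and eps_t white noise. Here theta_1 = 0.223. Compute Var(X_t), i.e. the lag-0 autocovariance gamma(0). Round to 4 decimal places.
\gamma(0) = 4.1989

For an MA(q) process X_t = eps_t + sum_i theta_i eps_{t-i} with
Var(eps_t) = sigma^2, the variance is
  gamma(0) = sigma^2 * (1 + sum_i theta_i^2).
  sum_i theta_i^2 = (0.223)^2 = 0.049729.
  gamma(0) = 4 * (1 + 0.049729) = 4 * 1.049729 = 4.198916, which rounds to 4.1989.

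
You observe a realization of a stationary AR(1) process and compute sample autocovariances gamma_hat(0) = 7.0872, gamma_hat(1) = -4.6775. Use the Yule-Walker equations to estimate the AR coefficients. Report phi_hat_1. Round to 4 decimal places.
\hat\phi_{1} = -0.6600

The Yule-Walker equations for an AR(p) process read, in matrix form,
  Gamma_p phi = r_p,   with   (Gamma_p)_{ij} = gamma(|i - j|),
                       (r_p)_i = gamma(i),   i,j = 1..p.
Substitute the sample gammas (Toeplitz matrix and right-hand side of size 1):
  Gamma_p = [[7.0872]]
  r_p     = [-4.6775]
With p = 1 this is the single equation gamma(0) phi_1 = gamma(1):
  phi_hat_1 = gamma(1) / gamma(0) = -4.6775 / 7.0872 = -0.6600.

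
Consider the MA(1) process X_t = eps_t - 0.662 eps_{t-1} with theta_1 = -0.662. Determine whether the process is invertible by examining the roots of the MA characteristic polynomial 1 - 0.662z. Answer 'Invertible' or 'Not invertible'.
\text{Invertible}

The MA(q) characteristic polynomial is P(z) = 1 - 0.662z.
Invertibility requires all roots to lie outside the unit circle, i.e. |z| > 1 for every root.
This is linear in z: 1 + (-0.662) z = 0  =>  z = -1/(-0.662) = 1.510574,  |z| = 1.510574.
Moduli of all roots: 1.5106.
All moduli strictly greater than 1? Yes.
Verdict: Invertible.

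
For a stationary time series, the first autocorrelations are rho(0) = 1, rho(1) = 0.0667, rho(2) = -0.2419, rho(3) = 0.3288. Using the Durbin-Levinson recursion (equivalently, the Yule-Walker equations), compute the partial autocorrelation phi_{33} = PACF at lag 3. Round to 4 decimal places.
\phi_{33} = 0.3910

The PACF at lag k is phi_{kk}, the last component of the solution
to the Yule-Walker system G_k phi = r_k where
  (G_k)_{ij} = rho(|i - j|), (r_k)_i = rho(i), i,j = 1..k.
Equivalently, Durbin-Levinson gives phi_{kk} iteratively:
  phi_{11} = rho(1)
  phi_{kk} = [rho(k) - sum_{j=1..k-1} phi_{k-1,j} rho(k-j)]
            / [1 - sum_{j=1..k-1} phi_{k-1,j} rho(j)],
  phi_{k,j} = phi_{k-1,j} - phi_{kk} phi_{k-1,k-j},  j = 1..k-1.
Step k = 1:
  phi_11 = rho(1) = 0.0667.
Step k = 2:
  phi_22 = [rho(2) - phi_11 rho(1)] / [1 - phi_11 rho(1)] = [-0.2419 - (0.0667)(0.0667)] / [1 - (0.0667)(0.0667)]
         = -0.24634889 / 0.99555111 = -0.24745.
  Update: phi_21 = phi_11 - phi_22 phi_11 = 0.0667 - (-0.24745)(0.0667) = 0.083205.
Step k = 3:
  phi_33 = [rho(3) - phi_21 rho(2) - phi_22 rho(1)] / [1 - phi_21 rho(1) - phi_22 rho(2)]
    numerator   = 0.3288 - (0.083205)(-0.2419) - (-0.24745)(0.0667) = 0.36543216
    denominator = 1 - (0.083205)(0.0667) - (-0.24745)(-0.2419) = 0.93459213
  phi_33 = 0.36543216 / 0.93459213 = 0.391.
Therefore phi_{33} = 0.3910.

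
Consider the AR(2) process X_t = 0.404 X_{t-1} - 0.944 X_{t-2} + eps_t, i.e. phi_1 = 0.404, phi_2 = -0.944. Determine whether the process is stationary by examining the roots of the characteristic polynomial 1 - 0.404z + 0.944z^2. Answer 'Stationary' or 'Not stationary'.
\text{Stationary}

The AR(p) characteristic polynomial is P(z) = 1 - 0.404z + 0.944z^2.
Stationarity requires all roots to lie outside the unit circle, i.e. |z| > 1 for every root.
Set 1 + (-0.404) z + (0.944) z^2 = 0, i.e. a z^2 + b z + c = 0 with a = 0.944, b = -0.404, c = 1.
Discriminant D = b^2 - 4ac = (-0.404)^2 - 4*(0.944)*1 = 0.163216 - (3.776) = -3.612784.
D < 0, so the roots are the complex-conjugate pair z = (-b +/- i sqrt(-D)) / (2a) = 0.214 +/- 1.0067i.
For a conjugate pair |z|^2 = z * conj(z) = (product of roots) = c/a = 1/(0.944) = 1.059322, so |z| = sqrt(1.059322) = 1.0292 for both roots.
Moduli of all roots: 1.0292, 1.0292.
All moduli strictly greater than 1? Yes.
Verdict: Stationary.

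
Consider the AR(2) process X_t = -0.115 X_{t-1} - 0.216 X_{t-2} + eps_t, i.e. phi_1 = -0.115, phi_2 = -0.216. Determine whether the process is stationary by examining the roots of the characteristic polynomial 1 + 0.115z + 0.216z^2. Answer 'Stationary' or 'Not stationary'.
\text{Stationary}

The AR(p) characteristic polynomial is P(z) = 1 + 0.115z + 0.216z^2.
Stationarity requires all roots to lie outside the unit circle, i.e. |z| > 1 for every root.
Set 1 + (0.115) z + (0.216) z^2 = 0, i.e. a z^2 + b z + c = 0 with a = 0.216, b = 0.115, c = 1.
Discriminant D = b^2 - 4ac = (0.115)^2 - 4*(0.216)*1 = 0.013225 - (0.864) = -0.850775.
D < 0, so the roots are the complex-conjugate pair z = (-b +/- i sqrt(-D)) / (2a) = -0.2662 +/- 2.1351i.
For a conjugate pair |z|^2 = z * conj(z) = (product of roots) = c/a = 1/(0.216) = 4.62963, so |z| = sqrt(4.62963) = 2.1517 for both roots.
Moduli of all roots: 2.1517, 2.1517.
All moduli strictly greater than 1? Yes.
Verdict: Stationary.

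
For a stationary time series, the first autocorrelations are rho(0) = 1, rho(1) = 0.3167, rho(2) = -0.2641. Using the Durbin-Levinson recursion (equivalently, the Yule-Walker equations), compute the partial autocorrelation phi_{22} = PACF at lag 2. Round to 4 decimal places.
\phi_{22} = -0.4050

The PACF at lag k is phi_{kk}, the last component of the solution
to the Yule-Walker system G_k phi = r_k where
  (G_k)_{ij} = rho(|i - j|), (r_k)_i = rho(i), i,j = 1..k.
Equivalently, Durbin-Levinson gives phi_{kk} iteratively:
  phi_{11} = rho(1)
  phi_{kk} = [rho(k) - sum_{j=1..k-1} phi_{k-1,j} rho(k-j)]
            / [1 - sum_{j=1..k-1} phi_{k-1,j} rho(j)],
  phi_{k,j} = phi_{k-1,j} - phi_{kk} phi_{k-1,k-j},  j = 1..k-1.
Step k = 1:
  phi_11 = rho(1) = 0.3167.
Step k = 2:
  phi_22 = [rho(2) - phi_11 rho(1)] / [1 - phi_11 rho(1)] = [-0.2641 - (0.3167)(0.3167)] / [1 - (0.3167)(0.3167)]
         = -0.36439889 / 0.89970111 = -0.405.
Therefore phi_{22} = -0.4050.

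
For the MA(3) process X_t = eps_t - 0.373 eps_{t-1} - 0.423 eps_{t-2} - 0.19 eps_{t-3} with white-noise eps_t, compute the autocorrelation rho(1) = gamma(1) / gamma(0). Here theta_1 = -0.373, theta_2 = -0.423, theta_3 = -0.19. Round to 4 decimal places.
\rho(1) = -0.0996

For an MA(q) process with theta_0 = 1, the autocovariance is
  gamma(k) = sigma^2 * sum_{i=0..q-k} theta_i * theta_{i+k},
and rho(k) = gamma(k) / gamma(0). Sigma^2 cancels.
  numerator   = (1)*(-0.373) + (-0.373)*(-0.423) + (-0.423)*(-0.19) = -0.134851.
  denominator = (1)^2 + (-0.373)^2 + (-0.423)^2 + (-0.19)^2 = 1.354158.
  rho(1) = -0.134851 / 1.354158 = -0.0996.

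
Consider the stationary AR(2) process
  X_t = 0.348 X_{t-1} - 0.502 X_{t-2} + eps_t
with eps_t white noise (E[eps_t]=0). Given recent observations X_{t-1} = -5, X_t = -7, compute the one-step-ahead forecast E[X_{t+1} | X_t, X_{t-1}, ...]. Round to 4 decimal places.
E[X_{t+1} \mid \mathcal F_t] = 0.0740

For an AR(p) model X_t = c + sum_i phi_i X_{t-i} + eps_t, the
one-step-ahead conditional mean is
  E[X_{t+1} | X_t, ...] = c + sum_i phi_i X_{t+1-i}.
Substitute known values:
  E[X_{t+1} | ...] = (0.348) * (-7) + (-0.502) * (-5)
                   = 0.0740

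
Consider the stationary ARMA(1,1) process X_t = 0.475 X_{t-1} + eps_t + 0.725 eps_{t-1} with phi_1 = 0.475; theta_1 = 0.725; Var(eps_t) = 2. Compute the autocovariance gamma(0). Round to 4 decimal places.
\gamma(0) = 5.7191

Multiply the model equation by X_{t-k} and take expectations. With theta_0 = psi_0 = 1 and psi_j the MA(infinity) weights, this gives
  gamma(k) - sum_i phi_i gamma(k-i) = c_k,
  c_k = sigma^2 * sum_{j=k..q} theta_j psi_{j-k}   (c_k = 0 for k > q),
using gamma(-m) = gamma(m).
psi-weights needed (psi_j = theta_j + sum_i phi_i psi_{j-i}):
  psi_1 = theta_1 + phi_1 = 0.725 + (0.475) = 1.2
Right-hand sides:
  c_0 = sigma^2 (1 + theta_1 psi_1) = 2 * (1 + (0.725)(1.2)) = 2 * 1.87 = 3.74
  c_1 = sigma^2 theta_1 = 2 * (0.725) = 1.45
  c_2 = 0
Equations for k = 0 and k = 1 (AR order 1):
  gamma(0) = phi_1 gamma(1) + c_0
  gamma(1) = phi_1 gamma(0) + c_1
Substituting the second into the first: gamma(0) (1 - phi_1^2) = c_0 + phi_1 c_1, so
  gamma(0) = (c_0 + phi_1 c_1) / (1 - phi_1^2) = (3.74 + (0.475)(1.45)) / (1 - (0.475)^2) = 4.42875 / 0.774375 = 5.719128.
Therefore gamma(0) = 5.7191 (to 4 decimal places).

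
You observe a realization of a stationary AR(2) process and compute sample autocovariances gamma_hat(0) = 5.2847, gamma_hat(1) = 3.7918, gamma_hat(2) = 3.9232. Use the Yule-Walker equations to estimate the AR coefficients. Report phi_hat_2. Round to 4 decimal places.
\hat\phi_{2} = 0.4690

The Yule-Walker equations for an AR(p) process read, in matrix form,
  Gamma_p phi = r_p,   with   (Gamma_p)_{ij} = gamma(|i - j|),
                       (r_p)_i = gamma(i),   i,j = 1..p.
Substitute the sample gammas (Toeplitz matrix and right-hand side of size 2):
  Gamma_p = [[5.2847, 3.7918], [3.7918, 5.2847]]
  r_p     = [3.7918, 3.9232]
Written out:
  5.2847 phi_1 + 3.7918 phi_2 = 3.7918
  3.7918 phi_1 + 5.2847 phi_2 = 3.9232
Solve by Cramer's rule:
  det = gamma(0)^2 - gamma(1)^2 = (5.2847)^2 - (3.7918)^2 = 27.92805409 - 14.37774724 = 13.55030685
  phi_hat_1 = [gamma(1) gamma(0) - gamma(1) gamma(2)] / det = [(3.7918)(5.2847) - (3.7918)(3.9232)] / 13.55030685 = 5.1625357 / 13.55030685 = 0.381
  phi_hat_2 = [gamma(0) gamma(2) - gamma(1)^2] / det = [(5.2847)(3.9232) - (3.7918)^2] / 13.55030685 = 6.3551878 / 13.55030685 = 0.469
So phi_hat = [0.3810, 0.4690].
Therefore phi_hat_2 = 0.4690.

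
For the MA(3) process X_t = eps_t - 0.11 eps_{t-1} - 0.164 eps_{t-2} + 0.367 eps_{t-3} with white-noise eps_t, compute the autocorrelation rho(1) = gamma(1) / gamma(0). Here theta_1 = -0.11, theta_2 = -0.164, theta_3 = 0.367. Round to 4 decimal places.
\rho(1) = -0.1296

For an MA(q) process with theta_0 = 1, the autocovariance is
  gamma(k) = sigma^2 * sum_{i=0..q-k} theta_i * theta_{i+k},
and rho(k) = gamma(k) / gamma(0). Sigma^2 cancels.
  numerator   = (1)*(-0.11) + (-0.11)*(-0.164) + (-0.164)*(0.367) = -0.152148.
  denominator = (1)^2 + (-0.11)^2 + (-0.164)^2 + (0.367)^2 = 1.173685.
  rho(1) = -0.152148 / 1.173685 = -0.1296.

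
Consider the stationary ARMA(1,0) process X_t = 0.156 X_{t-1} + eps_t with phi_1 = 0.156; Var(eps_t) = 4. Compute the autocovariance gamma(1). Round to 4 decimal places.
\gamma(1) = 0.6396

Multiply the model equation by X_{t-k} and take expectations. With theta_0 = psi_0 = 1 and psi_j the MA(infinity) weights, this gives
  gamma(k) - sum_i phi_i gamma(k-i) = c_k,
  c_k = sigma^2 * sum_{j=k..q} theta_j psi_{j-k}   (c_k = 0 for k > q),
using gamma(-m) = gamma(m).
Pure AR (q = 0): c_0 = sigma^2 = 4, c_k = 0 for k >= 1.
Equations for k = 0 and k = 1 (AR order 1):
  gamma(0) = phi_1 gamma(1) + c_0
  gamma(1) = phi_1 gamma(0) + c_1
Substituting the second into the first: gamma(0) (1 - phi_1^2) = c_0 + phi_1 c_1, so
  gamma(0) = c_0 / (1 - phi_1^2) = 4 / (1 - (0.156)^2) = 4 / 0.975664 = 4.099772.
  gamma(1) = phi_1 gamma(0) = (0.156)(4.099772) = 0.639564.
Therefore gamma(1) = 0.6396 (to 4 decimal places).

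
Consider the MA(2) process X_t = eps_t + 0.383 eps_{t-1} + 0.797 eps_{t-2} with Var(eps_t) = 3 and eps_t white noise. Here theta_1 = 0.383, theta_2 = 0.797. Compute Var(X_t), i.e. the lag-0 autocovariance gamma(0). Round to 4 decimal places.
\gamma(0) = 5.3457

For an MA(q) process X_t = eps_t + sum_i theta_i eps_{t-i} with
Var(eps_t) = sigma^2, the variance is
  gamma(0) = sigma^2 * (1 + sum_i theta_i^2).
  sum_i theta_i^2 = (0.383)^2 + (0.797)^2 = 0.146689 + 0.635209 = 0.781898.
  gamma(0) = 3 * (1 + 0.781898) = 3 * 1.781898 = 5.345694, which rounds to 5.3457.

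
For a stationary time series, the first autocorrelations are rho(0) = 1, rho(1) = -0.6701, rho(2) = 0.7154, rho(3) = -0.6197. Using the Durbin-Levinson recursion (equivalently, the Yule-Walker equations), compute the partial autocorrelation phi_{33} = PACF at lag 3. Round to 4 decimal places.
\phi_{33} = -0.1140

The PACF at lag k is phi_{kk}, the last component of the solution
to the Yule-Walker system G_k phi = r_k where
  (G_k)_{ij} = rho(|i - j|), (r_k)_i = rho(i), i,j = 1..k.
Equivalently, Durbin-Levinson gives phi_{kk} iteratively:
  phi_{11} = rho(1)
  phi_{kk} = [rho(k) - sum_{j=1..k-1} phi_{k-1,j} rho(k-j)]
            / [1 - sum_{j=1..k-1} phi_{k-1,j} rho(j)],
  phi_{k,j} = phi_{k-1,j} - phi_{kk} phi_{k-1,k-j},  j = 1..k-1.
Step k = 1:
  phi_11 = rho(1) = -0.6701.
Step k = 2:
  phi_22 = [rho(2) - phi_11 rho(1)] / [1 - phi_11 rho(1)] = [0.7154 - (-0.6701)(-0.6701)] / [1 - (-0.6701)(-0.6701)]
         = 0.26636599 / 0.55096599 = 0.483453.
  Update: phi_21 = phi_11 - phi_22 phi_11 = -0.6701 - (0.483453)(-0.6701) = -0.346138.
Step k = 3:
  phi_33 = [rho(3) - phi_21 rho(2) - phi_22 rho(1)] / [1 - phi_21 rho(1) - phi_22 rho(2)]
    numerator   = -0.6197 - (-0.346138)(0.7154) - (0.483453)(-0.6701) = -0.04811098
    denominator = 1 - (-0.346138)(-0.6701) - (0.483453)(0.7154) = 0.42219064
  phi_33 = -0.04811098 / 0.42219064 = -0.114.
Therefore phi_{33} = -0.1140.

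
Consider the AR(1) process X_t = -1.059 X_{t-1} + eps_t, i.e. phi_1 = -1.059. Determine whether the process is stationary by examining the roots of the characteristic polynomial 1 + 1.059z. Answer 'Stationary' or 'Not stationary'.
\text{Not stationary}

The AR(p) characteristic polynomial is P(z) = 1 + 1.059z.
Stationarity requires all roots to lie outside the unit circle, i.e. |z| > 1 for every root.
This is linear in z: 1 + (1.059) z = 0  =>  z = -1/(1.059) = -0.944287,  |z| = 0.944287.
Moduli of all roots: 0.9443.
All moduli strictly greater than 1? No.
Verdict: Not stationary.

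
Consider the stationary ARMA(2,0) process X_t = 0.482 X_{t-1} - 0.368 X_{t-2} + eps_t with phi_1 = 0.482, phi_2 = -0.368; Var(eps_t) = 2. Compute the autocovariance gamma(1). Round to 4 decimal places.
\gamma(1) = 0.9306

Multiply the model equation by X_{t-k} and take expectations. With theta_0 = psi_0 = 1 and psi_j the MA(infinity) weights, this gives
  gamma(k) - sum_i phi_i gamma(k-i) = c_k,
  c_k = sigma^2 * sum_{j=k..q} theta_j psi_{j-k}   (c_k = 0 for k > q),
using gamma(-m) = gamma(m).
Pure AR (q = 0): c_0 = sigma^2 = 2, c_k = 0 for k >= 1.
Equations for k = 0, 1, 2 (AR order 2, c_2 = 0):
  (E0) gamma(0) = phi_1 gamma(1) + phi_2 gamma(2) + c_0
  (E1) gamma(1) = phi_1 gamma(0) + phi_2 gamma(1) + c_1
  (E2) gamma(2) = phi_1 gamma(1) + phi_2 gamma(0)
From (E1): gamma(1) = A gamma(0) + B with
  A = phi_1 / (1 - phi_2) = 0.482 / 1.368 = 0.352339,   B = c_1 / (1 - phi_2) = 0 / 1.368 = 0.
Insert (E2) into (E0): gamma(0) (1 - phi_2^2) = phi_1 (1 + phi_2) gamma(1) + c_0.
  phi_1 (1 + phi_2) = (0.482)(0.632) = 0.304624,   1 - phi_2^2 = 0.864576.
Replace gamma(1) by A gamma(0) + B and collect gamma(0):
  gamma(0) [0.864576 - (0.304624)(0.352339)] = c_0 = 2
  gamma(0) * 0.757245 = 2
  gamma(0) = 2 / 0.757245 = 2.641153.
  gamma(1) = A gamma(0) = (0.352339)(2.641153) = 0.930582.
Therefore gamma(1) = 0.9306 (to 4 decimal places).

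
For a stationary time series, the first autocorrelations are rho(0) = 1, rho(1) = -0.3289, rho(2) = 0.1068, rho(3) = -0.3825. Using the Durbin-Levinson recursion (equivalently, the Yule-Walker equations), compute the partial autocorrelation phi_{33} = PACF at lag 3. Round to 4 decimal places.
\phi_{33} = -0.3900

The PACF at lag k is phi_{kk}, the last component of the solution
to the Yule-Walker system G_k phi = r_k where
  (G_k)_{ij} = rho(|i - j|), (r_k)_i = rho(i), i,j = 1..k.
Equivalently, Durbin-Levinson gives phi_{kk} iteratively:
  phi_{11} = rho(1)
  phi_{kk} = [rho(k) - sum_{j=1..k-1} phi_{k-1,j} rho(k-j)]
            / [1 - sum_{j=1..k-1} phi_{k-1,j} rho(j)],
  phi_{k,j} = phi_{k-1,j} - phi_{kk} phi_{k-1,k-j},  j = 1..k-1.
Step k = 1:
  phi_11 = rho(1) = -0.3289.
Step k = 2:
  phi_22 = [rho(2) - phi_11 rho(1)] / [1 - phi_11 rho(1)] = [0.1068 - (-0.3289)(-0.3289)] / [1 - (-0.3289)(-0.3289)]
         = -0.00137521 / 0.89182479 = -0.001542.
  Update: phi_21 = phi_11 - phi_22 phi_11 = -0.3289 - (-0.001542)(-0.3289) = -0.329407.
Step k = 3:
  phi_33 = [rho(3) - phi_21 rho(2) - phi_22 rho(1)] / [1 - phi_21 rho(1) - phi_22 rho(2)]
    numerator   = -0.3825 - (-0.329407)(0.1068) - (-0.001542)(-0.3289) = -0.34782648
    denominator = 1 - (-0.329407)(-0.3289) - (-0.001542)(0.1068) = 0.89182267
  phi_33 = -0.34782648 / 0.89182267 = -0.39.
Therefore phi_{33} = -0.3900.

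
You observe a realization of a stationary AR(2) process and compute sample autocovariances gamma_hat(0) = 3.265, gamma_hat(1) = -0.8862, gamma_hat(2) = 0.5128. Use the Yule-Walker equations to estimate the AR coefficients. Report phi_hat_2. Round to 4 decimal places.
\hat\phi_{2} = 0.0900

The Yule-Walker equations for an AR(p) process read, in matrix form,
  Gamma_p phi = r_p,   with   (Gamma_p)_{ij} = gamma(|i - j|),
                       (r_p)_i = gamma(i),   i,j = 1..p.
Substitute the sample gammas (Toeplitz matrix and right-hand side of size 2):
  Gamma_p = [[3.265, -0.8862], [-0.8862, 3.265]]
  r_p     = [-0.8862, 0.5128]
Written out:
  3.265 phi_1 - 0.8862 phi_2 = -0.8862
  -0.8862 phi_1 + 3.265 phi_2 = 0.5128
Solve by Cramer's rule:
  det = gamma(0)^2 - gamma(1)^2 = (3.265)^2 - (-0.8862)^2 = 10.660225 - 0.78535044 = 9.87487456
  phi_hat_1 = [gamma(1) gamma(0) - gamma(1) gamma(2)] / det = [(-0.8862)(3.265) - (-0.8862)(0.5128)] / 9.87487456 = -2.43899964 / 9.87487456 = -0.247
  phi_hat_2 = [gamma(0) gamma(2) - gamma(1)^2] / det = [(3.265)(0.5128) - (-0.8862)^2] / 9.87487456 = 0.88894156 / 9.87487456 = 0.09
So phi_hat = [-0.2470, 0.0900].
Therefore phi_hat_2 = 0.0900.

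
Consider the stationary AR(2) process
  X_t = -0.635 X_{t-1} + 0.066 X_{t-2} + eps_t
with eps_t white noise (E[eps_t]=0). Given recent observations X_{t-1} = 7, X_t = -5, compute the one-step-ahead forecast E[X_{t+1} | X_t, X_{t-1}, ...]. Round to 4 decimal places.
E[X_{t+1} \mid \mathcal F_t] = 3.6370

For an AR(p) model X_t = c + sum_i phi_i X_{t-i} + eps_t, the
one-step-ahead conditional mean is
  E[X_{t+1} | X_t, ...] = c + sum_i phi_i X_{t+1-i}.
Substitute known values:
  E[X_{t+1} | ...] = (-0.635) * (-5) + (0.066) * (7)
                   = 3.6370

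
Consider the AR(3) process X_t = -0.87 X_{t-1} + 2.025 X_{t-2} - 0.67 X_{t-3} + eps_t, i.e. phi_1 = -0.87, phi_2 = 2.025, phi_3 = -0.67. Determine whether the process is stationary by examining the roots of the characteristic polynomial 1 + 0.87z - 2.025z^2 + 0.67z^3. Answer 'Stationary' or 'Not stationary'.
\text{Not stationary}

The AR(p) characteristic polynomial is P(z) = 1 + 0.87z - 2.025z^2 + 0.67z^3.
Stationarity requires all roots to lie outside the unit circle, i.e. |z| > 1 for every root.
Degree 3: look for a simple real root z0 first, then factor out (1 - z/z0) and solve the remaining quadratic.
Testing z0 = 2: P(2) = 1 + (0.87)(2) + (-2.025)(2)^2 + (0.67)(2)^3
  = 1 + (1.74) + (-8.1) + (5.36) = 0.  So z_0 = 2 is a root, |z_0| = 2.
Divide out the factor (1 - 0.5 z) = (1 - z/z0) (since 1/z0 = 0.5):
  P(z) = (1 - 0.5 z)(1 + (1.37) z + (-1.34) z^2)
  [check: z-coef 1.37 - (0.5) = 0.87; z^2-coef -1.34 - (0.5)(1.37) = -2.025; z^3-coef -(0.5)(-1.34) = 0.67.]
Remaining roots from the quadratic factor 1 + (1.37) z + (-1.34) z^2:
  Set 1 + (1.37) z + (-1.34) z^2 = 0, i.e. a z^2 + b z + c = 0 with a = -1.34, b = 1.37, c = 1.
  Discriminant D = b^2 - 4ac = (1.37)^2 - 4*(-1.34)*1 = 1.8769 - (-5.36) = 7.2369.
  D >= 0, so the roots are real: z = (-b +/- sqrt(D)) / (2a) = (-1.37 +/- 2.690149) / (-2.68).
    z_1 = (-1.37 + 2.690149) / (-2.68) = -0.4926,   |z_1| = 0.4926.
    z_2 = (-1.37 - 2.690149) / (-2.68) = 1.515,   |z_2| = 1.515.
Moduli of all roots: 2.0000, 0.4926, 1.5150.
All moduli strictly greater than 1? No.
Verdict: Not stationary.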